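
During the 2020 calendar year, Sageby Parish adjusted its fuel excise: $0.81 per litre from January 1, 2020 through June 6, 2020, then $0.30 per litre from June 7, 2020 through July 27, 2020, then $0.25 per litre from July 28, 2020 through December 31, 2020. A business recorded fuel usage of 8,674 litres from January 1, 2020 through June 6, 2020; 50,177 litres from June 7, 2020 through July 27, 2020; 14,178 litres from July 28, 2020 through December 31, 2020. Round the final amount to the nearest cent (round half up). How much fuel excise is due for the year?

$25623.54

January 1 – June 6, 2020: 8,674 litres at $0.81/litre → $7025.94
June 7 – July 27, 2020: 50,177 litres at $0.30/litre → $15053.10
July 28 – December 31, 2020: 14,178 litres at $0.25/litre → $3544.50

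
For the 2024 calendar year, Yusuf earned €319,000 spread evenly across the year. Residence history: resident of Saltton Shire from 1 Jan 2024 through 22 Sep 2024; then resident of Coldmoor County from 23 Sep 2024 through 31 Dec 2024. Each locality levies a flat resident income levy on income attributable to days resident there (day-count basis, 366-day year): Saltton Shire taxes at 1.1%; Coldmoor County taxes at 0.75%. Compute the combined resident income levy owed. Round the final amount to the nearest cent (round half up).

Saltton Shire, 1 Jan – 22 Sep 2024: 266 days → €319,000 × 1.1% × 266/366 = €2,550.2568
Coldmoor County, 23 Sep – 31 Dec 2024: 100 days → €319,000 × 0.75% × 100/366 = €653.6885
Total = €3,203.9454

€3,203.95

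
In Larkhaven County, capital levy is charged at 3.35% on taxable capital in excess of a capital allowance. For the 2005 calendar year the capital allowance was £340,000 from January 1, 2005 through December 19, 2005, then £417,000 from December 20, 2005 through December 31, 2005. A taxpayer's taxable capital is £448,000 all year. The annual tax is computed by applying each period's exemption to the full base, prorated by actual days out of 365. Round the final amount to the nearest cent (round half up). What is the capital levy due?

January 1 – December 19, 2005: 353 days, exemption £340,000 → (£448,000 − £340,000) × 3.35% × 353/365 = £3,499.0521
December 20 – December 31, 2005: 12 days, exemption £417,000 → (£448,000 − £417,000) × 3.35% × 12/365 = £34.1425
Total = £3,533.1945

£3,533.19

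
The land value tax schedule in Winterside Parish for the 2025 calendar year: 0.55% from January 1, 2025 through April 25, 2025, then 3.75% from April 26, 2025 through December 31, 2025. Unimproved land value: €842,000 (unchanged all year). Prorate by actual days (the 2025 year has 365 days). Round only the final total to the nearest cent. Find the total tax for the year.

€23,085.79

January 1 – April 25, 2025: 115 days at 0.55% → €842,000 × 0.55% × 115/365 = €1,459.0822
April 26 – December 31, 2025: 250 days at 3.75% → €842,000 × 3.75% × 250/365 = €21,626.7123
Total = €23,085.7945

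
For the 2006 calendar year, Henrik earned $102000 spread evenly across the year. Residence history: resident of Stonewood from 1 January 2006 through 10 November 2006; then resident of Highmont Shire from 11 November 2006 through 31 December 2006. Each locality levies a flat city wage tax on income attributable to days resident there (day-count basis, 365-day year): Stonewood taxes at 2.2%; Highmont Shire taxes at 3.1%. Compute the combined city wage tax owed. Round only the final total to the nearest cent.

Stonewood, 1 January – 10 November 2006: 314 days → $102000 × 2.2% × 314/365 = $1930.4548
Highmont Shire, 11 November – 31 December 2006: 51 days → $102000 × 3.1% × 51/365 = $441.8137
Total = $2372.2685

$2372.27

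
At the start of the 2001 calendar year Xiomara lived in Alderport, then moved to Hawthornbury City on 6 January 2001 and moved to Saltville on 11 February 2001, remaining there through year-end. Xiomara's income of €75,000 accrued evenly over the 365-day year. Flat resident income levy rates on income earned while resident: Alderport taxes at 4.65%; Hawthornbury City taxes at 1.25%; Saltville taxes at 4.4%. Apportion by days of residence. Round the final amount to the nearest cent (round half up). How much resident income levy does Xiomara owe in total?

Alderport, 1 January – 5 January 2001: 5 days → €75,000 × 4.65% × 5/365 = €47.7740
Hawthornbury City, 6 January – 10 February 2001: 36 days → €75,000 × 1.25% × 36/365 = €92.4658
Saltville, 11 February – 31 December 2001: 324 days → €75,000 × 4.4% × 324/365 = €2,929.3151
Total = €3,069.5548

€3,069.55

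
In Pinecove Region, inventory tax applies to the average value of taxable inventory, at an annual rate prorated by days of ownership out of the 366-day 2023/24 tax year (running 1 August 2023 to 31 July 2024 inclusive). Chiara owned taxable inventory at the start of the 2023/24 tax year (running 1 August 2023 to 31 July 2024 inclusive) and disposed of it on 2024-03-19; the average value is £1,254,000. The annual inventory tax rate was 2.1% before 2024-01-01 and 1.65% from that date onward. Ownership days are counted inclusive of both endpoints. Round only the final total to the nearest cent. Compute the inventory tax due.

2023-08-01 to 2023-12-31: 153 days at 2.1% → £1,254,000 × 2.1% × 153/366 = £11,008.4754
2024-01-01 to 2024-03-19: 79 days at 1.65% → £1,254,000 × 1.65% × 79/366 = £4,466.0902
Total = £15,474.5656

£15,474.57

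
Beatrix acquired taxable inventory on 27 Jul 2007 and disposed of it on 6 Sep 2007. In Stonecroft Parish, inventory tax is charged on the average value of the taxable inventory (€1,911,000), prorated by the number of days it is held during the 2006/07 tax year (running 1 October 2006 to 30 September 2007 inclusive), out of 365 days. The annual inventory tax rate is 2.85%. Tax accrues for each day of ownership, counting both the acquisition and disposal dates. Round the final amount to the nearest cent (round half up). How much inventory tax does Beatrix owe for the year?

€6,267.03

Days held (27 Jul – 6 Sep 2007): 42 out of 365
Tax = €1,911,000 × 2.85% × 42/365 = €6,267.0329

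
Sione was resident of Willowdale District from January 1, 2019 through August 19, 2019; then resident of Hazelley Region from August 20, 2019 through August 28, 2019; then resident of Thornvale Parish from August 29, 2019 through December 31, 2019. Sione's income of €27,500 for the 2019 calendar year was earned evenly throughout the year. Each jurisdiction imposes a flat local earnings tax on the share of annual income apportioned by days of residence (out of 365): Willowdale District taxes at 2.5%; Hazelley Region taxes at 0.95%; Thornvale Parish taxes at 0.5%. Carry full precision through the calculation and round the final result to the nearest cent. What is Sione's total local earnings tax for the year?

€488.63

Willowdale District, January 1 – August 19, 2019: 231 days → €27,500 × 2.5% × 231/365 = €435.1027
Hazelley Region, August 20 – August 28, 2019: 9 days → €27,500 × 0.95% × 9/365 = €6.4418
Thornvale Parish, August 29 – December 31, 2019: 125 days → €27,500 × 0.5% × 125/365 = €47.0890
Total = €488.6336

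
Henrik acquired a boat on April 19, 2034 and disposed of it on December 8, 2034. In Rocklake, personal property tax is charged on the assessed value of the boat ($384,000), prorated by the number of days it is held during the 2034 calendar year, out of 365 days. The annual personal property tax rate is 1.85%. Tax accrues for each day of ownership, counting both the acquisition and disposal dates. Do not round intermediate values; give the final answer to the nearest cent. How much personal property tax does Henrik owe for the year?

Days held (April 19 – December 8, 2034): 234 out of 365
Tax = $384,000 × 1.85% × 234/365 = $4,554.3452

$4,554.35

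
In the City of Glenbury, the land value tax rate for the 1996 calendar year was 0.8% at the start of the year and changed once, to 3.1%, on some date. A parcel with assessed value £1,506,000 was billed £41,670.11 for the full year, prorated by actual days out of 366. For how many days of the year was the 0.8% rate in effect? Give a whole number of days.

53 days

Let d = days at the first rate; then 366 − d days at the second rate.
£1,506,000 × [0.8%·d + 3.1%·(366−d)] / 366 = £41,670.11
Solving gives d = 53, so the new rate took effect on 23 February 1996.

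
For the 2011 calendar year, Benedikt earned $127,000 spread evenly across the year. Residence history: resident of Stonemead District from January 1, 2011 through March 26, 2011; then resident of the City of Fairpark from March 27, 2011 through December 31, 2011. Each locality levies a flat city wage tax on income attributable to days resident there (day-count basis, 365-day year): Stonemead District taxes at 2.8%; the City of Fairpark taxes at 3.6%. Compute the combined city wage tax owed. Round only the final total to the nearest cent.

Stonemead District, January 1 – March 26, 2011: 85 days → $127,000 × 2.8% × 85/365 = $828.1096
The City of Fairpark, March 27 – December 31, 2011: 280 days → $127,000 × 3.6% × 280/365 = $3,507.2877
Total = $4,335.3973

$4,335.40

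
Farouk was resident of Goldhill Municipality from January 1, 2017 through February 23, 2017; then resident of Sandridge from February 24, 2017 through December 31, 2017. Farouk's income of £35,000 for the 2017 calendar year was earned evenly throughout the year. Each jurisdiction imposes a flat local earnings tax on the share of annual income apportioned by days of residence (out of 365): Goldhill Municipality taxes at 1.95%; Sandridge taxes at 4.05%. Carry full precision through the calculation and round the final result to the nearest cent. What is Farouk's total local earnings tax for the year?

£1,308.76

Goldhill Municipality, January 1 – February 23, 2017: 54 days → £35,000 × 1.95% × 54/365 = £100.9726
Sandridge, February 24 – December 31, 2017: 311 days → £35,000 × 4.05% × 311/365 = £1,207.7877
Total = £1,308.7603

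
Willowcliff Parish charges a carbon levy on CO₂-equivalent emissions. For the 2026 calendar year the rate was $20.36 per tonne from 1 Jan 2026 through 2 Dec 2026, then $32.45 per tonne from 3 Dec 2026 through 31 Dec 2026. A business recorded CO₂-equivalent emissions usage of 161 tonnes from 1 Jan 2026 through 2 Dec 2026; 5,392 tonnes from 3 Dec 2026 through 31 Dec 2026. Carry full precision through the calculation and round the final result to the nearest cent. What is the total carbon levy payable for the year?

1 Jan – 2 Dec 2026: 161 tonnes at $20.36/tonne → $3,277.96
3 Dec – 31 Dec 2026: 5,392 tonnes at $32.45/tonne → $174,970.40

$178,248.36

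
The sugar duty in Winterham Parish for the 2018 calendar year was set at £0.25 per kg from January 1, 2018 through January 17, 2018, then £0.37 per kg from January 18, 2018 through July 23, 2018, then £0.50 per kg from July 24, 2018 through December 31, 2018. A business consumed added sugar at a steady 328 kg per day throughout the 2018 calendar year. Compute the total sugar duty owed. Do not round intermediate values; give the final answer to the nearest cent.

January 1 – January 17, 2018: 17 days × 328 kg/day = 5,576 kg at £0.25/kg → £1394.00
January 18 – July 23, 2018: 187 days × 328 kg/day = 61,336 kg at £0.37/kg → £22694.32
July 24 – December 31, 2018: 161 days × 328 kg/day = 52,808 kg at £0.50/kg → £26404.00

£50492.32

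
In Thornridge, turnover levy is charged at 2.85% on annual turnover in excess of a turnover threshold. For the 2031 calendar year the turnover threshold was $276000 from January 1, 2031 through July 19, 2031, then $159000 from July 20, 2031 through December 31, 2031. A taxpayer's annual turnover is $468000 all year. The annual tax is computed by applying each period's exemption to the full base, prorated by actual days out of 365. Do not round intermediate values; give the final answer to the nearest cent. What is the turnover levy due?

January 1 – July 19, 2031: 200 days, exemption $276000 → ($468000 − $276000) × 2.85% × 200/365 = $2998.3562
July 20 – December 31, 2031: 165 days, exemption $159000 → ($468000 − $159000) × 2.85% × 165/365 = $3981.0205
Total = $6979.3767

$6979.38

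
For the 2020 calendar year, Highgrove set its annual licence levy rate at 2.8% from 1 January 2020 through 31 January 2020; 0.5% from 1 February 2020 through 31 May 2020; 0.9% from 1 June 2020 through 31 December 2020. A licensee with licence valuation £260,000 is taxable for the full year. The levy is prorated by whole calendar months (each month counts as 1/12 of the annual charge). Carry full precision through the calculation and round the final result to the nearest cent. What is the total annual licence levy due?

£2,405.00

1 January – 31 January 2020: 1 month at 2.8% → £260,000 × 2.8% × 1/12 = £606.6667
1 February – 31 May 2020: 4 months at 0.5% → £260,000 × 0.5% × 4/12 = £433.3333
1 June – 31 December 2020: 7 months at 0.9% → £260,000 × 0.9% × 7/12 = £1,365.0000
Total = £2,405.0000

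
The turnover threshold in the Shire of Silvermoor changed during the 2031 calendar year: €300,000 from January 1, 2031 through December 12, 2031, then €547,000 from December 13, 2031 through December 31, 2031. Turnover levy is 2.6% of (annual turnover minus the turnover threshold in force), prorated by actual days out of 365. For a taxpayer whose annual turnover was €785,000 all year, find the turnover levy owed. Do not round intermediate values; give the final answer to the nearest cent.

€12,275.70

January 1 – December 12, 2031: 346 days, exemption €300,000 → (€785,000 − €300,000) × 2.6% × 346/365 = €11,953.5890
December 13 – December 31, 2031: 19 days, exemption €547,000 → (€785,000 − €547,000) × 2.6% × 19/365 = €322.1151
Total = €12,275.7041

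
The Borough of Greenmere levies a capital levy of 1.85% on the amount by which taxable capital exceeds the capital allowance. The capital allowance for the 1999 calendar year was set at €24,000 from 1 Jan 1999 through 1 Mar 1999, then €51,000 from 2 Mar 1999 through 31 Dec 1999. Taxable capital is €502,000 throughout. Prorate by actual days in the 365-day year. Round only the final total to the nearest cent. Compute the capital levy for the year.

1 Jan – 1 Mar 1999: 60 days, exemption €24,000 → (€502,000 − €24,000) × 1.85% × 60/365 = €1,453.6438
2 Mar – 31 Dec 1999: 305 days, exemption €51,000 → (€502,000 − €51,000) × 1.85% × 305/365 = €6,971.9658
Total = €8,425.6096

€8,425.61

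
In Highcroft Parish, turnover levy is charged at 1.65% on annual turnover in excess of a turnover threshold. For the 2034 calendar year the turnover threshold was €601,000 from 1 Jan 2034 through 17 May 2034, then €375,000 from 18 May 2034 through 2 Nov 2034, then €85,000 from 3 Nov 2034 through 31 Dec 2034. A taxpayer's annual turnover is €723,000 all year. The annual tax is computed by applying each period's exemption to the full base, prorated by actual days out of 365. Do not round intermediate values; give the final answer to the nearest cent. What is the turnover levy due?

€5,115.81

1 Jan – 17 May 2034: 137 days, exemption €601,000 → (€723,000 − €601,000) × 1.65% × 137/365 = €755.5644
18 May – 2 Nov 2034: 169 days, exemption €375,000 → (€723,000 − €375,000) × 1.65% × 169/365 = €2,658.6247
3 Nov – 31 Dec 2034: 59 days, exemption €85,000 → (€723,000 − €85,000) × 1.65% × 59/365 = €1,701.6247
Total = €5,115.8137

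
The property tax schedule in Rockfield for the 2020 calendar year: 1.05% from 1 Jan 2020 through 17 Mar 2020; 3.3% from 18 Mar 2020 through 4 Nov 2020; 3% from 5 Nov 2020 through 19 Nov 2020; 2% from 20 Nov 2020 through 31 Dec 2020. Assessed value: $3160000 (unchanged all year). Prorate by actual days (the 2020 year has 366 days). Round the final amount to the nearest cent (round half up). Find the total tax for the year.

$84219.18

1 Jan – 17 Mar 2020: 77 days at 1.05% → $3160000 × 1.05% × 77/366 = $6980.4918
18 Mar – 4 Nov 2020: 232 days at 3.3% → $3160000 × 3.3% × 232/366 = $66100.9836
5 Nov – 19 Nov 2020: 15 days at 3% → $3160000 × 3% × 15/366 = $3885.2459
20 Nov – 31 Dec 2020: 42 days at 2% → $3160000 × 2% × 42/366 = $7252.4590
Total = $84219.1803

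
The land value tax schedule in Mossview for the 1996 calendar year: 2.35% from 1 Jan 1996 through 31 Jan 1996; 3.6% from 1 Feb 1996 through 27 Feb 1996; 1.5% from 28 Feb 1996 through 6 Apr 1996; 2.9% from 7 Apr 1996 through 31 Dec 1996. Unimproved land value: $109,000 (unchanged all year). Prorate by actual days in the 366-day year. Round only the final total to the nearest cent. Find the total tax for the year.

$3,003.90

1 Jan – 31 Jan 1996: 31 days at 2.35% → $109,000 × 2.35% × 31/366 = $216.9577
1 Feb – 27 Feb 1996: 27 days at 3.6% → $109,000 × 3.6% × 27/366 = $289.4754
28 Feb – 6 Apr 1996: 39 days at 1.5% → $109,000 × 1.5% × 39/366 = $174.2213
7 Apr – 31 Dec 1996: 269 days at 2.9% → $109,000 × 2.9% × 269/366 = $2,323.2486
Total = $3,003.9030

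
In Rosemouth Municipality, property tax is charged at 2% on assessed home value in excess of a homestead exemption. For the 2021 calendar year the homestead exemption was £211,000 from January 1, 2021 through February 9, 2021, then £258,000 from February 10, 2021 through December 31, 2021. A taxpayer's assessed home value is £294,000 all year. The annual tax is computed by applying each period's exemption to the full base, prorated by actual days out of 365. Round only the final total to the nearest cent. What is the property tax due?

£823.01

January 1 – February 9, 2021: 40 days, exemption £211,000 → (£294,000 − £211,000) × 2% × 40/365 = £181.9178
February 10 – December 31, 2021: 325 days, exemption £258,000 → (£294,000 − £258,000) × 2% × 325/365 = £641.0959
Total = £823.0137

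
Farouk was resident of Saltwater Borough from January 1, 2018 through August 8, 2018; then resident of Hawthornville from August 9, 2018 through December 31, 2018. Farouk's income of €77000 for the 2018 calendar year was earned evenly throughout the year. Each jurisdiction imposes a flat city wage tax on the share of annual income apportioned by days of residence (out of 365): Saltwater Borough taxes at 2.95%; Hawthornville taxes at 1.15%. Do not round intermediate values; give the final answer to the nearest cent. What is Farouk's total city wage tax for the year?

Saltwater Borough, January 1 – August 8, 2018: 220 days → €77000 × 2.95% × 220/365 = €1369.1233
Hawthornville, August 9 – December 31, 2018: 145 days → €77000 × 1.15% × 145/365 = €351.7740
Total = €1720.8973

€1720.90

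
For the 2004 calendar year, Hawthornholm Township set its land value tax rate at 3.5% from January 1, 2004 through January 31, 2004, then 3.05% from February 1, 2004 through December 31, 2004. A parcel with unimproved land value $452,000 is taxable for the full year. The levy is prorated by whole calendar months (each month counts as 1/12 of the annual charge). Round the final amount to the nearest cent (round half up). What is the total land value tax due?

January 1 – January 31, 2004: 1 month at 3.5% → $452,000 × 3.5% × 1/12 = $1,318.3333
February 1 – December 31, 2004: 11 months at 3.05% → $452,000 × 3.05% × 11/12 = $12,637.1667
Total = $13,955.5000

$13,955.50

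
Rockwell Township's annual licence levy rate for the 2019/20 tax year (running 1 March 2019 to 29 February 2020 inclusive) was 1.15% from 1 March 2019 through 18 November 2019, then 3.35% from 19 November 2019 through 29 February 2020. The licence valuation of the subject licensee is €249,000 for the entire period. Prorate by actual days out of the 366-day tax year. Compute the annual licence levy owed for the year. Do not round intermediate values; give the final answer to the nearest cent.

1 March – 18 November 2019: 263 days at 1.15% → €249,000 × 1.15% × 263/366 = €2,057.6516
19 November 2019 – 29 February 2020: 103 days at 3.35% → €249,000 × 3.35% × 103/366 = €2,347.4713
Total = €4,405.1230

€4,405.12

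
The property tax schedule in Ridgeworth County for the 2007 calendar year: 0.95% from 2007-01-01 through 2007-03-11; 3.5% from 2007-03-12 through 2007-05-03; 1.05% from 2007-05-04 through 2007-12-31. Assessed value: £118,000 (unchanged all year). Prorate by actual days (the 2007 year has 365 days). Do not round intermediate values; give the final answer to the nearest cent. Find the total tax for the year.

£1,636.16

2007-01-01 to 2007-03-11: 70 days at 0.95% → £118,000 × 0.95% × 70/365 = £214.9863
2007-03-12 to 2007-05-03: 53 days at 3.5% → £118,000 × 3.5% × 53/365 = £599.6986
2007-05-04 to 2007-12-31: 242 days at 1.05% → £118,000 × 1.05% × 242/365 = £821.4740
Total = £1,636.1589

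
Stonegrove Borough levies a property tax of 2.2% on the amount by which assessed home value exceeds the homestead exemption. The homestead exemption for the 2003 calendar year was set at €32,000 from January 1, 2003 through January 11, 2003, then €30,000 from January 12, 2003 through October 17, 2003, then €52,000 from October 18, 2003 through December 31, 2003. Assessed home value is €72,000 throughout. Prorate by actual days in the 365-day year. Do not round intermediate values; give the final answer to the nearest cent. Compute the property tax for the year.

January 1 – January 11, 2003: 11 days, exemption €32,000 → (€72,000 − €32,000) × 2.2% × 11/365 = €26.5205
January 12 – October 17, 2003: 279 days, exemption €30,000 → (€72,000 − €30,000) × 2.2% × 279/365 = €706.2904
October 18 – December 31, 2003: 75 days, exemption €52,000 → (€72,000 − €52,000) × 2.2% × 75/365 = €90.4110
Total = €823.2219

€823.22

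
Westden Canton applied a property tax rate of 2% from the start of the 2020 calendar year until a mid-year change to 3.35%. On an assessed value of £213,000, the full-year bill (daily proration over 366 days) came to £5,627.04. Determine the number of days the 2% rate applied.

192 days

Let d = days at the first rate; then 366 − d days at the second rate.
£213,000 × [2%·d + 3.35%·(366−d)] / 366 = £5,627.04
Solving gives d = 192, so the new rate took effect on 11 July 2020.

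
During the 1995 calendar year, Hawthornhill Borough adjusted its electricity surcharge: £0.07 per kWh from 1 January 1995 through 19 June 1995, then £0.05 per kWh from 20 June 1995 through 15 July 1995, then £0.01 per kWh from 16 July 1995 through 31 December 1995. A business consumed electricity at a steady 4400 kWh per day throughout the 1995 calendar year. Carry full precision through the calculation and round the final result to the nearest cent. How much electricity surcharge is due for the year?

1 January – 19 June 1995: 170 days × 4400 kWh/day = 748,000 kWh at £0.07/kWh → £52,360.00
20 June – 15 July 1995: 26 days × 4400 kWh/day = 114,400 kWh at £0.05/kWh → £5,720.00
16 July – 31 December 1995: 169 days × 4400 kWh/day = 743,600 kWh at £0.01/kWh → £7,436.00

£65,516.00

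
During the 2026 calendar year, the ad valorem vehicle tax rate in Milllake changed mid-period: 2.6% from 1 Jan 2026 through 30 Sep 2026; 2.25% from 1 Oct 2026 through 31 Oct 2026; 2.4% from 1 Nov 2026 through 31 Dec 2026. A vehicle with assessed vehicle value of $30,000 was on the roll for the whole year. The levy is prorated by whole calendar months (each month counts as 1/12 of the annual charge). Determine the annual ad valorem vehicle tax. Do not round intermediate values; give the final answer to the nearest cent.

1 Jan – 30 Sep 2026: 9 months at 2.6% → $30,000 × 2.6% × 9/12 = $585.0000
1 Oct – 31 Oct 2026: 1 month at 2.25% → $30,000 × 2.25% × 1/12 = $56.2500
1 Nov – 31 Dec 2026: 2 months at 2.4% → $30,000 × 2.4% × 2/12 = $120.0000
Total = $761.2500

$761.25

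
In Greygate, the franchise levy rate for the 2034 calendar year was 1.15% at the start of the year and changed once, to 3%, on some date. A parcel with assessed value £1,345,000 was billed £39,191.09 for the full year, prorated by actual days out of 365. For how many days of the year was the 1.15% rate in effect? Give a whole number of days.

17 days

Let d = days at the first rate; then 365 − d days at the second rate.
£1,345,000 × [1.15%·d + 3%·(365−d)] / 365 = £39,191.09
Solving gives d = 17, so the new rate took effect on 18 Jan 2034.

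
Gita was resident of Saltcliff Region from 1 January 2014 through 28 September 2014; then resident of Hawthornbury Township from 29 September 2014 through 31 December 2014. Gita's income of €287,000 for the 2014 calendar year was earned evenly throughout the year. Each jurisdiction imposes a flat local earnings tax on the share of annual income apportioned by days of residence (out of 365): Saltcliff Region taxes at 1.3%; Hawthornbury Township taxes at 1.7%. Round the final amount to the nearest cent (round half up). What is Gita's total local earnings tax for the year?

Saltcliff Region, 1 January – 28 September 2014: 271 days → €287,000 × 1.3% × 271/365 = €2,770.1397
Hawthornbury Township, 29 September – 31 December 2014: 94 days → €287,000 × 1.7% × 94/365 = €1,256.5096
Total = €4,026.6493

€4,026.65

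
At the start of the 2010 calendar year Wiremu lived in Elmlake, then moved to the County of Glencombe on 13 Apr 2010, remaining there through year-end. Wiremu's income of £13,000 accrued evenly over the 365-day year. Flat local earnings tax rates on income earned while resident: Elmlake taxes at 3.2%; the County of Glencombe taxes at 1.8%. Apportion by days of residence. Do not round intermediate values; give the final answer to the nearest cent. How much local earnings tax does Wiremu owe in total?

Elmlake, 1 Jan – 12 Apr 2010: 102 days → £13,000 × 3.2% × 102/365 = £116.2521
The County of Glencombe, 13 Apr – 31 Dec 2010: 263 days → £13,000 × 1.8% × 263/365 = £168.6082
Total = £284.8603

£284.86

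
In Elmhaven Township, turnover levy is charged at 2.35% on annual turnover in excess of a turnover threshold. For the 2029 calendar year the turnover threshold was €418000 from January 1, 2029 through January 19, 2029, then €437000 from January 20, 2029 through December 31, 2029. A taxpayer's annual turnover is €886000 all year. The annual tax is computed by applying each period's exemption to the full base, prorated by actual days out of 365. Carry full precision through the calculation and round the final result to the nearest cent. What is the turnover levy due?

January 1 – January 19, 2029: 19 days, exemption €418000 → (€886000 − €418000) × 2.35% × 19/365 = €572.4986
January 20 – December 31, 2029: 346 days, exemption €437000 → (€886000 − €437000) × 2.35% × 346/365 = €10002.2438
Total = €10574.7425

€10574.74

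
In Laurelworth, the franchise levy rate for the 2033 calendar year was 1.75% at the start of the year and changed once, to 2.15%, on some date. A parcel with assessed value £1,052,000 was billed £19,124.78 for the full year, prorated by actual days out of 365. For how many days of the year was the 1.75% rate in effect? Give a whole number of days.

Let d = days at the first rate; then 365 − d days at the second rate.
£1,052,000 × [1.75%·d + 2.15%·(365−d)] / 365 = £19,124.78
Solving gives d = 303, so the new rate took effect on 31 October 2033.

303 days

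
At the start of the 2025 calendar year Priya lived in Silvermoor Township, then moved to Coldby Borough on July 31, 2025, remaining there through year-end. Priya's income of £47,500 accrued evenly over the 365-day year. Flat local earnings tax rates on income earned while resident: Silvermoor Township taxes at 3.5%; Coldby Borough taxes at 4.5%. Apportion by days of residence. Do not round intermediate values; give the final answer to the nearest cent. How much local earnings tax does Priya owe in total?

£1,862.91

Silvermoor Township, January 1 – July 30, 2025: 211 days → £47,500 × 3.5% × 211/365 = £961.0616
Coldby Borough, July 31 – December 31, 2025: 154 days → £47,500 × 4.5% × 154/365 = £901.8493
Total = £1,862.9110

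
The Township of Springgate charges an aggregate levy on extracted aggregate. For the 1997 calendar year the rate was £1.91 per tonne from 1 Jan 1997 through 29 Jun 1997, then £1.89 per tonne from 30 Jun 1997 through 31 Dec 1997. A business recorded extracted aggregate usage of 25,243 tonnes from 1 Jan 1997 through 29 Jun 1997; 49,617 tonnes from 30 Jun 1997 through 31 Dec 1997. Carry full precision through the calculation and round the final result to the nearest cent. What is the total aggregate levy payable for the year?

1 Jan – 29 Jun 1997: 25,243 tonnes at £1.91/tonne → £48,214.13
30 Jun – 31 Dec 1997: 49,617 tonnes at £1.89/tonne → £93,776.13

£141,990.26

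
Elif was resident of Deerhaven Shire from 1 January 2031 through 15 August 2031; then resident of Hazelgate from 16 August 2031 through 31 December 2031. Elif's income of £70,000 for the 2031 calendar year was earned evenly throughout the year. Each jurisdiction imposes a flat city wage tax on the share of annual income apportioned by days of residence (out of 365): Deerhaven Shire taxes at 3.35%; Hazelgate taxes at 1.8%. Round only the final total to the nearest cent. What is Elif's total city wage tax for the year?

Deerhaven Shire, 1 January – 15 August 2031: 227 days → £70,000 × 3.35% × 227/365 = £1,458.3973
Hazelgate, 16 August – 31 December 2031: 138 days → £70,000 × 1.8% × 138/365 = £476.3836
Total = £1,934.7808

£1,934.78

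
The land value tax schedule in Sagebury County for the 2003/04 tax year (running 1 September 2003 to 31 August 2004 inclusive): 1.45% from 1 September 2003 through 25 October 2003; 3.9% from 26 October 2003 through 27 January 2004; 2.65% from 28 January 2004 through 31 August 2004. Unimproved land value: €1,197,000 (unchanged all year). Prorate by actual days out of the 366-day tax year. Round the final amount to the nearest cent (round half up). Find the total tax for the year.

1 September – 25 October 2003: 55 days at 1.45% → €1,197,000 × 1.45% × 55/366 = €2,608.2172
26 October 2003 – 27 January 2004: 94 days at 3.9% → €1,197,000 × 3.9% × 94/366 = €11,989.6230
28 January – 31 August 2004: 217 days at 2.65% → €1,197,000 × 2.65% × 217/366 = €18,806.9631
Total = €33,404.8033

€33,404.80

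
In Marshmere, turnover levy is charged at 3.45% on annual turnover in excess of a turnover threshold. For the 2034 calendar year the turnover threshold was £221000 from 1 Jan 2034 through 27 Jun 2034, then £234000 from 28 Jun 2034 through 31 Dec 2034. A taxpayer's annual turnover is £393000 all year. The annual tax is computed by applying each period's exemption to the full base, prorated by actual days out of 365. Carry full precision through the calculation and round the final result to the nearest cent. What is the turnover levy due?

£5704.22

1 Jan – 27 Jun 2034: 178 days, exemption £221000 → (£393000 − £221000) × 3.45% × 178/365 = £2893.8411
28 Jun – 31 Dec 2034: 187 days, exemption £234000 → (£393000 − £234000) × 3.45% × 187/365 = £2810.3795
Total = £5704.2205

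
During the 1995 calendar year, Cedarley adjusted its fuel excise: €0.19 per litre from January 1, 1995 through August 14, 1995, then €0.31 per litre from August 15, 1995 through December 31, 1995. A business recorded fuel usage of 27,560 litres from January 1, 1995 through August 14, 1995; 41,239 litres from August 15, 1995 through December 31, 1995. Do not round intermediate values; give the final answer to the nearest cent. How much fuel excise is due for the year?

January 1 – August 14, 1995: 27,560 litres at €0.19/litre → €5236.40
August 15 – December 31, 1995: 41,239 litres at €0.31/litre → €12784.09

€18020.49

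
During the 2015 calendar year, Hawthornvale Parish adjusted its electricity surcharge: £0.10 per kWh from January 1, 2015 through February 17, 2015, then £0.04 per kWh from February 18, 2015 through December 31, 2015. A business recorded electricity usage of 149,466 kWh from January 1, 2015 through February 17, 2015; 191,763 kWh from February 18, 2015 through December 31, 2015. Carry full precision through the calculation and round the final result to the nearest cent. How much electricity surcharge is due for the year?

£22,617.12

January 1 – February 17, 2015: 149,466 kWh at £0.10/kWh → £14,946.60
February 18 – December 31, 2015: 191,763 kWh at £0.04/kWh → £7,670.52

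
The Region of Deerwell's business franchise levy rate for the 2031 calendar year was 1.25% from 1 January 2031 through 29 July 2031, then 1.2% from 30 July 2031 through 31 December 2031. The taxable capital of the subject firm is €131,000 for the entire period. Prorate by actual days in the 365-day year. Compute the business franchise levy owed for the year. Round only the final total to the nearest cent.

€1,609.68

1 January – 29 July 2031: 210 days at 1.25% → €131,000 × 1.25% × 210/365 = €942.1233
30 July – 31 December 2031: 155 days at 1.2% → €131,000 × 1.2% × 155/365 = €667.5616
Total = €1,609.6849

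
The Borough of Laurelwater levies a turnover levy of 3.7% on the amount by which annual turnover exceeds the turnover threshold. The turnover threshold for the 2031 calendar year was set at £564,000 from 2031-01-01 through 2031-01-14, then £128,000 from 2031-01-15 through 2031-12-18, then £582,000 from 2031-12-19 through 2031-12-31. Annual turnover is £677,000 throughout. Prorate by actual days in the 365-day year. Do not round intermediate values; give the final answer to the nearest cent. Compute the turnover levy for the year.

2031-01-01 to 2031-01-14: 14 days, exemption £564,000 → (£677,000 − £564,000) × 3.7% × 14/365 = £160.3671
2031-01-15 to 2031-12-18: 338 days, exemption £128,000 → (£677,000 − £128,000) × 3.7% × 338/365 = £18,810.3945
2031-12-19 to 2031-12-31: 13 days, exemption £582,000 → (£677,000 − £582,000) × 3.7% × 13/365 = £125.1918
Total = £19,095.9534

£19,095.95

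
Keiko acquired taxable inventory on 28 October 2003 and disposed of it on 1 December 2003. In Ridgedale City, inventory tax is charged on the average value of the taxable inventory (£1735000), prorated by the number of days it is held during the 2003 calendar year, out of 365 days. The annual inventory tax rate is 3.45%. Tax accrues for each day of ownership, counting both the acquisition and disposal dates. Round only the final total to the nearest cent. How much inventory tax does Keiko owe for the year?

£5739.76

Days held (28 October – 1 December 2003): 35 out of 365
Tax = £1735000 × 3.45% × 35/365 = £5739.7603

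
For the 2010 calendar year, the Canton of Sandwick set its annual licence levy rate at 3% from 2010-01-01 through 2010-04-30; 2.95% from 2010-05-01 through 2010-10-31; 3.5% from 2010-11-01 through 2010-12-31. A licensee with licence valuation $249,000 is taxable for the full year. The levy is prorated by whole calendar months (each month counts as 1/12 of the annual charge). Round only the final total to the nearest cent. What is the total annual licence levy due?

2010-01-01 to 2010-04-30: 4 months at 3% → $249,000 × 3% × 4/12 = $2,490.0000
2010-05-01 to 2010-10-31: 6 months at 2.95% → $249,000 × 2.95% × 6/12 = $3,672.7500
2010-11-01 to 2010-12-31: 2 months at 3.5% → $249,000 × 3.5% × 2/12 = $1,452.5000
Total = $7,615.2500

$7,615.25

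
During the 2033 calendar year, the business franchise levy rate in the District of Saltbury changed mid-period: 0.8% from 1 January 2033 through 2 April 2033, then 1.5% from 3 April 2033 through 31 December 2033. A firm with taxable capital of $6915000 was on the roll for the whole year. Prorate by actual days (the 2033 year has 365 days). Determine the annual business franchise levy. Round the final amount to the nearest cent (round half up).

1 January – 2 April 2033: 92 days at 0.8% → $6915000 × 0.8% × 92/365 = $13943.6712
3 April – 31 December 2033: 273 days at 1.5% → $6915000 × 1.5% × 273/365 = $77580.6164
Total = $91524.2877

$91524.29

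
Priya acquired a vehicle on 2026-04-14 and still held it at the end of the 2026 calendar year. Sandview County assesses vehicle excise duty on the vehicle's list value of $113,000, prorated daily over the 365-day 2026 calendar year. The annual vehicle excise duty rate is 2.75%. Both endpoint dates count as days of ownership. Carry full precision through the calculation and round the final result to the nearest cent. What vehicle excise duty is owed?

$2,230.59

Days held (2026-04-14 to 2026-12-31): 262 out of 365
Tax = $113,000 × 2.75% × 262/365 = $2,230.5890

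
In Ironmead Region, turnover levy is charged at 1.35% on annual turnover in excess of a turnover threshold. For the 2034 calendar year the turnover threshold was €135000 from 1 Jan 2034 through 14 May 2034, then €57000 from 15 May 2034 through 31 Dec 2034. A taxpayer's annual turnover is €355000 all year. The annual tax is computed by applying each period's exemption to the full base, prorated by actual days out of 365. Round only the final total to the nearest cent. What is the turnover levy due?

€3636.42

1 Jan – 14 May 2034: 134 days, exemption €135000 → (€355000 − €135000) × 1.35% × 134/365 = €1090.3562
15 May – 31 Dec 2034: 231 days, exemption €57000 → (€355000 − €57000) × 1.35% × 231/365 = €2546.0630
Total = €3636.4192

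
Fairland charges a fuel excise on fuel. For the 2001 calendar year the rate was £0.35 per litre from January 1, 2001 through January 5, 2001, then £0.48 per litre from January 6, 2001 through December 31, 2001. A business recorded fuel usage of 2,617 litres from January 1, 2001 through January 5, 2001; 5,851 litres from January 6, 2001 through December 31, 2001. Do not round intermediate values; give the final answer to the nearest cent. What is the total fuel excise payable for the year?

£3,724.43

January 1 – January 5, 2001: 2,617 litres at £0.35/litre → £915.95
January 6 – December 31, 2001: 5,851 litres at £0.48/litre → £2,808.48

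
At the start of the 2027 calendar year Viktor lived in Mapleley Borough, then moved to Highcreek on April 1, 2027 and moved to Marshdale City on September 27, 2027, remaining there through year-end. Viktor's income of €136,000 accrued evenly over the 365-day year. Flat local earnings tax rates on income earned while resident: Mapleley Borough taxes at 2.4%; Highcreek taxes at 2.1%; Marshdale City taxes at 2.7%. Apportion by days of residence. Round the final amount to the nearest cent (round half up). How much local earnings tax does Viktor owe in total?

Mapleley Borough, January 1 – March 31, 2027: 90 days → €136,000 × 2.4% × 90/365 = €804.8219
Highcreek, April 1 – September 26, 2027: 179 days → €136,000 × 2.1% × 179/365 = €1,400.6137
Marshdale City, September 27 – December 31, 2027: 96 days → €136,000 × 2.7% × 96/365 = €965.7863
Total = €3,171.2219

€3,171.22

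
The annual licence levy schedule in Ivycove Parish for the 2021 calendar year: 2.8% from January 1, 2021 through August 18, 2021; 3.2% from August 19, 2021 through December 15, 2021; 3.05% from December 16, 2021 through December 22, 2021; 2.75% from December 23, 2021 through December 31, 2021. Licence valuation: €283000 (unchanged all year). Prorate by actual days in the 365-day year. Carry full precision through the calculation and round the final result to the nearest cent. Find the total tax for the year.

January 1 – August 18, 2021: 230 days at 2.8% → €283000 × 2.8% × 230/365 = €4993.2055
August 19 – December 15, 2021: 119 days at 3.2% → €283000 × 3.2% × 119/365 = €2952.5041
December 16 – December 22, 2021: 7 days at 3.05% → €283000 × 3.05% × 7/365 = €165.5356
December 23 – December 31, 2021: 9 days at 2.75% → €283000 × 2.75% × 9/365 = €191.8973
Total = €8303.1425

€8303.14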